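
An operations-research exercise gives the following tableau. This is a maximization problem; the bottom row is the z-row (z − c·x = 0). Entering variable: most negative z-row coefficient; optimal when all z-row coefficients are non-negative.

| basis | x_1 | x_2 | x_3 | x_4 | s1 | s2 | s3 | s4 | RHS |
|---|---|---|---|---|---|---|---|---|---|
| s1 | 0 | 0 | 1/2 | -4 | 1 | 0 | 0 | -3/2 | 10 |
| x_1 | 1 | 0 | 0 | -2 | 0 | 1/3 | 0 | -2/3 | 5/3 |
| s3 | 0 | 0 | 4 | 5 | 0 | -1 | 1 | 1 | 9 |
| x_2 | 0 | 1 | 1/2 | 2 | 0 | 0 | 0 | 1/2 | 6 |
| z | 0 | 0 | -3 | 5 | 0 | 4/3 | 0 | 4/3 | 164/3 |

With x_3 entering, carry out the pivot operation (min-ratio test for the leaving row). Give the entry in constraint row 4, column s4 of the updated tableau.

3/8

Ratio test on column x_3 — row 1: 10/(1/2) = 20; row 2: entry 0 ≤ 0; row 3: 9/4 = 9/4; row 4: 6/(1/2) = 12. Minimum is 9/4 at row 3 (s3 leaves); pivot element 4.
Divide row 3 by 4; eliminate column x_3 from the other rows.
Row 4 update in column s4: 1/2 − (1/2)·(1/4) = 3/8.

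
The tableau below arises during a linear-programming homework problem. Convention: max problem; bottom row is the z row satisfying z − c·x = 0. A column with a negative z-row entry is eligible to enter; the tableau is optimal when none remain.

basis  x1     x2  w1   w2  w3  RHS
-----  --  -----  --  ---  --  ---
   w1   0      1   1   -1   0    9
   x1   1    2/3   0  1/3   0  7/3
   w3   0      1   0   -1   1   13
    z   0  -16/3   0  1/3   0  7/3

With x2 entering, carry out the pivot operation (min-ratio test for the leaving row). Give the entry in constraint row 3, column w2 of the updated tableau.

-3/2

Ratio test on column x2 — row 1: 9/1 = 9; row 2: (7/3)/(2/3) = 7/2; row 3: 13/1 = 13. Minimum is 7/2 at row 2 (x1 leaves); pivot element 2/3.
Divide row 2 by 2/3; eliminate column x2 from the other rows.
Row 3 update in column w2: -1 − 1·(1/2) = -3/2.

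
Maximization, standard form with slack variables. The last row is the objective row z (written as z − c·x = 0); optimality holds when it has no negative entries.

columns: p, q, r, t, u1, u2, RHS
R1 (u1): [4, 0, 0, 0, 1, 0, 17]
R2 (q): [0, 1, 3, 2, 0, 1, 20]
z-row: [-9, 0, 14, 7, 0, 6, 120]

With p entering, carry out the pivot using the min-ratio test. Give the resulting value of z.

633/4

Ratio test on column p — row 1: 17/4 = 17/4; row 2: entry 0 ≤ 0. Minimum is 17/4 at row 1 (u1 leaves); pivot element 4.
Pivot on row 1; the z-row RHS becomes 120 − (-9)·(17/4) = 633/4.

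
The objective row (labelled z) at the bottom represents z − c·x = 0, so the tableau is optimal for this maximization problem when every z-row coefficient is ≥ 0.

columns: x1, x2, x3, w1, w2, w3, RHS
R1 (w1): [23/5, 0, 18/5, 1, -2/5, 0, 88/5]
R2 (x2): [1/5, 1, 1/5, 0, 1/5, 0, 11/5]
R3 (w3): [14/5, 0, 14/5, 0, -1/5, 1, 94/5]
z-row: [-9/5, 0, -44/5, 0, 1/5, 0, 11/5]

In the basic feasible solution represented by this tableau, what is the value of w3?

w3 is basic (row 3); its value is the RHS of that row, 94/5.

94/5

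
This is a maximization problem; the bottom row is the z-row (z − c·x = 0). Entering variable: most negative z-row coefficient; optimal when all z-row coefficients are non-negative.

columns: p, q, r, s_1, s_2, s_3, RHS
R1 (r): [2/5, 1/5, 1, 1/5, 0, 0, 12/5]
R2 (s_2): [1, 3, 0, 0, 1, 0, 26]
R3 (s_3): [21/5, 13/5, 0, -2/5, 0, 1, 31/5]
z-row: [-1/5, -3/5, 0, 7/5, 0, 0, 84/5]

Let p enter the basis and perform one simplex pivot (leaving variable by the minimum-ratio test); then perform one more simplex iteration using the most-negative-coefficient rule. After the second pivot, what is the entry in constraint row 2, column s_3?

Ratio test on column p — row 1: (12/5)/(2/5) = 6; row 2: 26/1 = 26; row 3: (31/5)/(21/5) = 31/21. Minimum is 31/21 at row 3 (s_3 leaves); pivot element 21/5.
Divide row 3 by 21/5; eliminate column p from the other rows.
Second iteration: most negative z-row entry is -10/21 in column q, so q enters.
Ratio test on column q — row 1: entry -1/21 ≤ 0; row 2: (515/21)/(50/21) = 103/10; row 3: (31/21)/(13/21) = 31/13. Minimum is 31/13 at row 3 (p leaves); pivot element 13/21.
Divide row 3 by 13/21; eliminate column q from the other rows.
After both pivots, the entry at constraint row 2, column s_3 is -15/13.

-15/13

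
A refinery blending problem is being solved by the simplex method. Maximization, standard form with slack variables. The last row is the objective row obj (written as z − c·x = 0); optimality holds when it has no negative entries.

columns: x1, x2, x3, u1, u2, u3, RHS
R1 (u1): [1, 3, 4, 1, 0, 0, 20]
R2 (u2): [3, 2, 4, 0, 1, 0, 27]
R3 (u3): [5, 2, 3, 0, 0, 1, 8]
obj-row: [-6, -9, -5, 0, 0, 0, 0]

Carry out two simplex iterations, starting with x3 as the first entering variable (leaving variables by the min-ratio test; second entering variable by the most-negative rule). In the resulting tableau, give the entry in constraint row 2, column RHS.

Ratio test on column x3 — row 1: 20/4 = 5; row 2: 27/4 = 27/4; row 3: 8/3 = 8/3. Minimum is 8/3 at row 3 (u3 leaves); pivot element 3.
Divide row 3 by 3; eliminate column x3 from the other rows.
Second iteration: most negative obj-row entry is -17/3 in column x2, so x2 enters.
Ratio test on column x2 — row 1: (28/3)/(1/3) = 28; row 2: entry -2/3 ≤ 0; row 3: (8/3)/(2/3) = 4. Minimum is 4 at row 3 (x3 leaves); pivot element 2/3.
Divide row 3 by 2/3; eliminate column x2 from the other rows.
After both pivots, the entry at constraint row 2, column RHS is 19.

19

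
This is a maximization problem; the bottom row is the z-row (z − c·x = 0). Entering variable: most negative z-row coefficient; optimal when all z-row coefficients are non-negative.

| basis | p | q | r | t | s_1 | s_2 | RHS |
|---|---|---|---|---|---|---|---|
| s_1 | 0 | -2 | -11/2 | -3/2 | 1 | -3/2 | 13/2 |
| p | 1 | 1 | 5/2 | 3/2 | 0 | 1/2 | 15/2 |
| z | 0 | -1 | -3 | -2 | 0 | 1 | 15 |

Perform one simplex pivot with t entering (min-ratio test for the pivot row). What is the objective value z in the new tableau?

25

Ratio test on column t — row 1: entry -3/2 ≤ 0; row 2: (15/2)/(3/2) = 5. Minimum is 5 at row 2 (p leaves); pivot element 3/2.
Pivot on row 2; the z-row RHS becomes 15 − (-2)·5 = 25.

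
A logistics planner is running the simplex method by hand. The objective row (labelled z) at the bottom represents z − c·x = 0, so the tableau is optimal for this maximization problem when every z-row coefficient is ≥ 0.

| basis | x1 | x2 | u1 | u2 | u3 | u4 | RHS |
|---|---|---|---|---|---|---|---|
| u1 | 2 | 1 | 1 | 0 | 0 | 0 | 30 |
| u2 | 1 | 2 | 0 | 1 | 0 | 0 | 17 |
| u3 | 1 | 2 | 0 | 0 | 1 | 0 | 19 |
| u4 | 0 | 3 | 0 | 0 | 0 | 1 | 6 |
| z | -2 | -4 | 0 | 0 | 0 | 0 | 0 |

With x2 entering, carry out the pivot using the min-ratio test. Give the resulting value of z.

8

Ratio test on column x2 — row 1: 30/1 = 30; row 2: 17/2 = 17/2; row 3: 19/2 = 19/2; row 4: 6/3 = 2. Minimum is 2 at row 4 (u4 leaves); pivot element 3.
Pivot on row 4; the z-row RHS becomes 0 − (-4)·2 = 8.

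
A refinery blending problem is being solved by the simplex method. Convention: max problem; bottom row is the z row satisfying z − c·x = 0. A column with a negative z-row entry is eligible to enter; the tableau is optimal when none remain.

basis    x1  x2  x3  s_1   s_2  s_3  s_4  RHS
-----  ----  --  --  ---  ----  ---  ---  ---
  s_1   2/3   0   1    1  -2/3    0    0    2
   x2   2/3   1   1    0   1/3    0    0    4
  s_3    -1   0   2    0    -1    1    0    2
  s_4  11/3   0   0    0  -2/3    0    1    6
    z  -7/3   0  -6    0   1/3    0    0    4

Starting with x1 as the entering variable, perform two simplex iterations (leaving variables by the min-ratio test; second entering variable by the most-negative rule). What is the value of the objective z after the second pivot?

146/11

Ratio test on column x1 — row 1: 2/(2/3) = 3; row 2: 4/(2/3) = 6; row 3: entry -1 ≤ 0; row 4: 6/(11/3) = 18/11. Minimum is 18/11 at row 4 (s_4 leaves); pivot element 11/3.
Pivot on row 4; the z-row RHS becomes 4 − (-7/3)·(18/11) = 86/11.
Next entering variable (most negative z-row entry -6): x3.
Ratio test on column x3 — row 1: (10/11)/1 = 10/11; row 2: (32/11)/1 = 32/11; row 3: (40/11)/2 = 20/11; row 4: entry 0 ≤ 0. Minimum is 10/11 at row 1 (s_1 leaves); pivot element 1.
After the second pivot the z-row RHS is 86/11 − (-6)·(10/11) = 146/11.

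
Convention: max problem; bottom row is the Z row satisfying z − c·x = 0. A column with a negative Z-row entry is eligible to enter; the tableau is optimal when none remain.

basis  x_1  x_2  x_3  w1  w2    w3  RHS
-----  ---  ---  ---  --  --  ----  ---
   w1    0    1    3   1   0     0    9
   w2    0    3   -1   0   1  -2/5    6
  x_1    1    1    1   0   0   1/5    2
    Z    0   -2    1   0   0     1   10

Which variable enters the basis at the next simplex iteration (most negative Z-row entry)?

x_2

Negative Z-row entries: x_2: -2.
The most negative is -2 in column x_2, so x_2 enters.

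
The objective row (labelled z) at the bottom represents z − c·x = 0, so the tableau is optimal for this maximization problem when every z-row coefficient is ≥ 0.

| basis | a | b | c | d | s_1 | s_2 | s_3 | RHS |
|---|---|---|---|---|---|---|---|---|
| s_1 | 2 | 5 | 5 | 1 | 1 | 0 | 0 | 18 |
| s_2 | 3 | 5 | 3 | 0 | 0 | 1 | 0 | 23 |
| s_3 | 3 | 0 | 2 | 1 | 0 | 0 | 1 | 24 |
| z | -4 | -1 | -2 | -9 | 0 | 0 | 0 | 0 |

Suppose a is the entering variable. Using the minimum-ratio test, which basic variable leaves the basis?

Column a entries and ratios — s_1: 18/2 = 9; s_2: 23/3 = 23/3; s_3: 24/3 = 8.
Smallest ratio is 23/3 in the row of s_2, so s_2 leaves.

s_2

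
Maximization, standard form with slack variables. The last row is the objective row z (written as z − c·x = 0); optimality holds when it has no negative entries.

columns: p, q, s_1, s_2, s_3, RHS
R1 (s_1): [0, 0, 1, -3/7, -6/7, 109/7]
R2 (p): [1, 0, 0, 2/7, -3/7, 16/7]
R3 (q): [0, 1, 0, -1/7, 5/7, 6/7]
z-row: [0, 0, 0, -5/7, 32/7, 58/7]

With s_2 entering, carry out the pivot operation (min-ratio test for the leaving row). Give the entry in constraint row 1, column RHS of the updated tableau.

19

Ratio test on column s_2 — row 1: entry -3/7 ≤ 0; row 2: (16/7)/(2/7) = 8; row 3: entry -1/7 ≤ 0. Minimum is 8 at row 2 (p leaves); pivot element 2/7.
Divide row 2 by 2/7; eliminate column s_2 from the other rows.
Row 1 update in column RHS: 109/7 − (-3/7)·8 = 19.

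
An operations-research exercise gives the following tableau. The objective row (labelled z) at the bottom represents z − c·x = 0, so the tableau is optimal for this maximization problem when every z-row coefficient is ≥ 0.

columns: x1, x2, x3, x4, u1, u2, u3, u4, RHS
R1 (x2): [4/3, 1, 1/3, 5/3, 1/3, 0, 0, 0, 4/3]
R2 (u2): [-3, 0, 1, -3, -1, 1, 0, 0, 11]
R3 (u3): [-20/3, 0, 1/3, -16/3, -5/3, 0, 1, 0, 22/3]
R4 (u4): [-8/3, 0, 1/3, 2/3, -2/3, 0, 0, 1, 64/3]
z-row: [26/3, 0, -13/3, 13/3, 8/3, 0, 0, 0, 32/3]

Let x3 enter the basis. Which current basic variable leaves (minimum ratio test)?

x2

Column x3 entries and ratios — x2: (4/3)/(1/3) = 4; u2: 11/1 = 11; u3: (22/3)/(1/3) = 22; u4: (64/3)/(1/3) = 64.
Smallest ratio is 4 in the row of x2, so x2 leaves.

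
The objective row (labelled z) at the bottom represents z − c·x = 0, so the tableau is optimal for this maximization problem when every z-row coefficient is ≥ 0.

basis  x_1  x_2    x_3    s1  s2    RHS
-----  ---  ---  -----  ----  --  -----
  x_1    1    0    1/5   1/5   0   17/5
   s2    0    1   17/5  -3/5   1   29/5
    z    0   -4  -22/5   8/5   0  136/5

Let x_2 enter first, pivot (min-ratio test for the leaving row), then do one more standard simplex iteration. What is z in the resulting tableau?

Ratio test on column x_2 — row 1: entry 0 ≤ 0; row 2: (29/5)/1 = 29/5. Minimum is 29/5 at row 2 (s2 leaves); pivot element 1.
Pivot on row 2; the z-row RHS becomes 136/5 − (-4)·(29/5) = 252/5.
Next entering variable (most negative z-row entry -4/5): s1.
Ratio test on column s1 — row 1: (17/5)/(1/5) = 17; row 2: entry -3/5 ≤ 0. Minimum is 17 at row 1 (x_1 leaves); pivot element 1/5.
After the second pivot the z-row RHS is 252/5 − (-4/5)·17 = 64.

64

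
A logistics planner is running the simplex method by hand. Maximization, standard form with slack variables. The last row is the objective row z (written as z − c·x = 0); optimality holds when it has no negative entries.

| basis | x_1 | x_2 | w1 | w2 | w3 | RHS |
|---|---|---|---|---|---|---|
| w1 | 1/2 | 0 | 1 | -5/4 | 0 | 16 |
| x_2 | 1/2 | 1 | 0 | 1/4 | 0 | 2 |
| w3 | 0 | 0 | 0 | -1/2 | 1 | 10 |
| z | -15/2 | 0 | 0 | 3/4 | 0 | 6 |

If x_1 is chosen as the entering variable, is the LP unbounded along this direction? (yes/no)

no

Column x_1 has positive entries in row(s) 1, 2, so the ratio test bounds it — not unbounded.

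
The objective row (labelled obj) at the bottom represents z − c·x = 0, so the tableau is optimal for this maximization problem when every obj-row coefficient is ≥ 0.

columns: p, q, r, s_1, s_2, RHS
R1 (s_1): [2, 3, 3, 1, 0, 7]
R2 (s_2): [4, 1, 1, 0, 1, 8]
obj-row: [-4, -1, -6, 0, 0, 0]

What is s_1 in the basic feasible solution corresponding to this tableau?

s_1 is basic (row 1); its value is the RHS of that row, 7.

7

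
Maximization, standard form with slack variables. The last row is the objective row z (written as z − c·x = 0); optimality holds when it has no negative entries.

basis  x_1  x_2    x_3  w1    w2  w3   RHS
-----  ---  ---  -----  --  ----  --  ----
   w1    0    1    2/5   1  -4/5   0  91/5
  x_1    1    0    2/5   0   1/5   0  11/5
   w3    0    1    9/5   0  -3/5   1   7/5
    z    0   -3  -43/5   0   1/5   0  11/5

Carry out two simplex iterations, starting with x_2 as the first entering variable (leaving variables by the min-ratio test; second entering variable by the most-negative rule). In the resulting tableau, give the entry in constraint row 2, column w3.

-2/9

Ratio test on column x_2 — row 1: (91/5)/1 = 91/5; row 2: entry 0 ≤ 0; row 3: (7/5)/1 = 7/5. Minimum is 7/5 at row 3 (w3 leaves); pivot element 1.
Divide row 3 by 1; eliminate column x_2 from the other rows.
Second iteration: most negative z-row entry is -16/5 in column x_3, so x_3 enters.
Ratio test on column x_3 — row 1: entry -7/5 ≤ 0; row 2: (11/5)/(2/5) = 11/2; row 3: (7/5)/(9/5) = 7/9. Minimum is 7/9 at row 3 (x_2 leaves); pivot element 9/5.
Divide row 3 by 9/5; eliminate column x_3 from the other rows.
After both pivots, the entry at constraint row 2, column w3 is -2/9.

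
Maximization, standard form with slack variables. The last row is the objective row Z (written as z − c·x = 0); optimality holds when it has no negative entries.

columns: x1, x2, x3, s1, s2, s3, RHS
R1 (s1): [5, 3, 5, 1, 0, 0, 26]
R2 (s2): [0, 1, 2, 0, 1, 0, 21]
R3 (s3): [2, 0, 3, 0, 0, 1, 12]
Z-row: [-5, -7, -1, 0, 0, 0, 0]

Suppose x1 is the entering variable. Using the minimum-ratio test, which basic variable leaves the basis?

s1

Column x1 entries and ratios — s1: 26/5 = 26/5; s2: 0 ≤ 0, skip; s3: 12/2 = 6.
Smallest ratio is 26/5 in the row of s1, so s1 leaves.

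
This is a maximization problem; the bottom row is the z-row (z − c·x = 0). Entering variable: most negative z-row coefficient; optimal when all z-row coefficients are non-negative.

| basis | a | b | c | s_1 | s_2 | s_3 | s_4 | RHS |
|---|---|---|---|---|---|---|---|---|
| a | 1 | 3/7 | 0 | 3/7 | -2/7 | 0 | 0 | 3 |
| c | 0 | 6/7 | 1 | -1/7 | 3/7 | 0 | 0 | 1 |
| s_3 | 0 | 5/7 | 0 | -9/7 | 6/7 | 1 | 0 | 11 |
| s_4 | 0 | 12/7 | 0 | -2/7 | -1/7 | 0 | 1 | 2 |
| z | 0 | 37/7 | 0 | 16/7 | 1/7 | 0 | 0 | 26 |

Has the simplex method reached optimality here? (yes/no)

Every z-row coefficient is ≥ 0, so the tableau is optimal.

yes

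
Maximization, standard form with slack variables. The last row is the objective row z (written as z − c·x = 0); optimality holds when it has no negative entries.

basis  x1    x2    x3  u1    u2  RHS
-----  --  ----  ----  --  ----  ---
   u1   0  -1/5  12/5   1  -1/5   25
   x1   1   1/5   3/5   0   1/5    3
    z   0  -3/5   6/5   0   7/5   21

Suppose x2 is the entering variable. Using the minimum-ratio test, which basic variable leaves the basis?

x1

Column x2 entries and ratios — u1: -1/5 ≤ 0, skip; x1: 3/(1/5) = 15.
Smallest ratio is 15 in the row of x1, so x1 leaves.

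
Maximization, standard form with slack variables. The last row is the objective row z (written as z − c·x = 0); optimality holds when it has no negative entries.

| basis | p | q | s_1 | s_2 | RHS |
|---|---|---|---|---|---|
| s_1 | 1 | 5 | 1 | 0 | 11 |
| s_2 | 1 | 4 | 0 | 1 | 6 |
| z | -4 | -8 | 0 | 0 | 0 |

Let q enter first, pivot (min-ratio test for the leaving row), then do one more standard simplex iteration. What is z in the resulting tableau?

24

Ratio test on column q — row 1: 11/5 = 11/5; row 2: 6/4 = 3/2. Minimum is 3/2 at row 2 (s_2 leaves); pivot element 4.
Pivot on row 2; the z-row RHS becomes 0 − (-8)·(3/2) = 12.
Next entering variable (most negative z-row entry -2): p.
Ratio test on column p — row 1: entry -1/4 ≤ 0; row 2: (3/2)/(1/4) = 6. Minimum is 6 at row 2 (q leaves); pivot element 1/4.
After the second pivot the z-row RHS is 12 − (-2)·6 = 24.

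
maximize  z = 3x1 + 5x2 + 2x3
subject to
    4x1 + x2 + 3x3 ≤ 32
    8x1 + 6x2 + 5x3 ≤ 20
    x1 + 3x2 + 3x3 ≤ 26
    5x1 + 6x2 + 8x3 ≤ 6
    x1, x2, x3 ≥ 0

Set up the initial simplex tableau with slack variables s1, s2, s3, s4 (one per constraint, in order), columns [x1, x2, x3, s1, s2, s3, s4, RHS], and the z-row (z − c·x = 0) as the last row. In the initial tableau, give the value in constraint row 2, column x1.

Constraint 2 has coefficient 8 on x1.

8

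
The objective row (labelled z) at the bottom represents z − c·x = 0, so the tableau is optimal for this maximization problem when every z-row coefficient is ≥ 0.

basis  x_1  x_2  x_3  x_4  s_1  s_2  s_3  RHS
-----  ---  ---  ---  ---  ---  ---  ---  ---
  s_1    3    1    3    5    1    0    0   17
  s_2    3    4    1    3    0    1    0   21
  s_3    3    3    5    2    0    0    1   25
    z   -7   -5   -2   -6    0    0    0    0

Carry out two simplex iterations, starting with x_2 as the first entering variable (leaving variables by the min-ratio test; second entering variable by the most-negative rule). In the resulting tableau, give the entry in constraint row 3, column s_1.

Ratio test on column x_2 — row 1: 17/1 = 17; row 2: 21/4 = 21/4; row 3: 25/3 = 25/3. Minimum is 21/4 at row 2 (s_2 leaves); pivot element 4.
Divide row 2 by 4; eliminate column x_2 from the other rows.
Second iteration: most negative z-row entry is -13/4 in column x_1, so x_1 enters.
Ratio test on column x_1 — row 1: (47/4)/(9/4) = 47/9; row 2: (21/4)/(3/4) = 7; row 3: (37/4)/(3/4) = 37/3. Minimum is 47/9 at row 1 (s_1 leaves); pivot element 9/4.
Divide row 1 by 9/4; eliminate column x_1 from the other rows.
After both pivots, the entry at constraint row 3, column s_1 is -1/3.

-1/3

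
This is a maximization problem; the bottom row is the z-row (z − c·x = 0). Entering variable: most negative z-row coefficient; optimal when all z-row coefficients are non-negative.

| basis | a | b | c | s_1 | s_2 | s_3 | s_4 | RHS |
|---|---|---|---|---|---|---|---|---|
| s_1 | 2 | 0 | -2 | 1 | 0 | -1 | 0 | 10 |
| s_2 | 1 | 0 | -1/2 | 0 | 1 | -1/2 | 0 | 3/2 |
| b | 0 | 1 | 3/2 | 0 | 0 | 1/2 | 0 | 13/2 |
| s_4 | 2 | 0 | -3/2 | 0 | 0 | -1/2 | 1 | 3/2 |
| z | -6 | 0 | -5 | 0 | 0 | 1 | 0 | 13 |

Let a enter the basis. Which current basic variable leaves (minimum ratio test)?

Column a entries and ratios — s_1: 10/2 = 5; s_2: (3/2)/1 = 3/2; b: 0 ≤ 0, skip; s_4: (3/2)/2 = 3/4.
Smallest ratio is 3/4 in the row of s_4, so s_4 leaves.

s_4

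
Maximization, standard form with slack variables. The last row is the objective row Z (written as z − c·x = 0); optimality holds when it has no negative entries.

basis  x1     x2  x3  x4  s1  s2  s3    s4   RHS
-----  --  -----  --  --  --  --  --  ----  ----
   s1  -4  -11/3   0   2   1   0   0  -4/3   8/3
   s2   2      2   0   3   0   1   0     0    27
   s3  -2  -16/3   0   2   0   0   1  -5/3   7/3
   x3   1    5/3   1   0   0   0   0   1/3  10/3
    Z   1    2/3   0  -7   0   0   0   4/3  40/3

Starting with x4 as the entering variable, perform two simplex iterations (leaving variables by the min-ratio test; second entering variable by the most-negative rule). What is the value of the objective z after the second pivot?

251/10

Ratio test on column x4 — row 1: (8/3)/2 = 4/3; row 2: 27/3 = 9; row 3: (7/3)/2 = 7/6; row 4: entry 0 ≤ 0. Minimum is 7/6 at row 3 (s3 leaves); pivot element 2.
Pivot on row 3; the Z-row RHS becomes 40/3 − (-7)·(7/6) = 43/2.
Next entering variable (most negative Z-row entry -18): x2.
Ratio test on column x2 — row 1: (1/3)/(5/3) = 1/5; row 2: (47/2)/10 = 47/20; row 3: entry -8/3 ≤ 0; row 4: (10/3)/(5/3) = 2. Minimum is 1/5 at row 1 (s1 leaves); pivot element 5/3.
After the second pivot the Z-row RHS is 43/2 − (-18)·(1/5) = 251/10.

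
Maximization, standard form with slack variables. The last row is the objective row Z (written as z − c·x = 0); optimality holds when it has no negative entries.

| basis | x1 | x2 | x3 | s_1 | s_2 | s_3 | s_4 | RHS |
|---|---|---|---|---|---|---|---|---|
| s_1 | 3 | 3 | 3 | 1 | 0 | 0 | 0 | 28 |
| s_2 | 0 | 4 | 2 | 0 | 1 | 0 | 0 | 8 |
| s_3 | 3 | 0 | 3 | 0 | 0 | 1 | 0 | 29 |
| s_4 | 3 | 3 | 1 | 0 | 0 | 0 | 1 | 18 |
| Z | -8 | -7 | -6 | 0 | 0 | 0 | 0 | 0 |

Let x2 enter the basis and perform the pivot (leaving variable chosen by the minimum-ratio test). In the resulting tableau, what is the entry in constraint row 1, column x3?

Ratio test on column x2 — row 1: 28/3 = 28/3; row 2: 8/4 = 2; row 3: entry 0 ≤ 0; row 4: 18/3 = 6. Minimum is 2 at row 2 (s_2 leaves); pivot element 4.
Divide row 2 by 4; eliminate column x2 from the other rows.
Row 1 update in column x3: 3 − 3·(1/2) = 3/2.

3/2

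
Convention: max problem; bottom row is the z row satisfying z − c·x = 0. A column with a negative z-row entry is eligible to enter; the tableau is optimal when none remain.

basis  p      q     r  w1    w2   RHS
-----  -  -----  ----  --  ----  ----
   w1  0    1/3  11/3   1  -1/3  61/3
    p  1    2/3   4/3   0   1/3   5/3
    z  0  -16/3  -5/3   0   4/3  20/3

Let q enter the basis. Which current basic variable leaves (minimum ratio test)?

p

Column q entries and ratios — w1: (61/3)/(1/3) = 61; p: (5/3)/(2/3) = 5/2.
Smallest ratio is 5/2 in the row of p, so p leaves.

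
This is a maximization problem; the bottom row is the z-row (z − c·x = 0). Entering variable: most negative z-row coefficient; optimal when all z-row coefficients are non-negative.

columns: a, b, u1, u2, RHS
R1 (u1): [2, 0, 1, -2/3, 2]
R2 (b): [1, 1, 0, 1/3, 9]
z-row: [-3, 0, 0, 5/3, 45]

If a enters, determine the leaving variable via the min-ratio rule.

Column a entries and ratios — u1: 2/2 = 1; b: 9/1 = 9.
Smallest ratio is 1 in the row of u1, so u1 leaves.

u1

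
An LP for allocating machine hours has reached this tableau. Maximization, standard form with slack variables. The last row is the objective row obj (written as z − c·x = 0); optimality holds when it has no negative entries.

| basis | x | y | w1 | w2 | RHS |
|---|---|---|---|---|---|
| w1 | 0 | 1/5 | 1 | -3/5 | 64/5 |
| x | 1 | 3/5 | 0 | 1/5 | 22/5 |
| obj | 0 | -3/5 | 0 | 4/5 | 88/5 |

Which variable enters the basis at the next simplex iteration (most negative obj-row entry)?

Negative obj-row entries: y: -3/5.
The most negative is -3/5 in column y, so y enters.

y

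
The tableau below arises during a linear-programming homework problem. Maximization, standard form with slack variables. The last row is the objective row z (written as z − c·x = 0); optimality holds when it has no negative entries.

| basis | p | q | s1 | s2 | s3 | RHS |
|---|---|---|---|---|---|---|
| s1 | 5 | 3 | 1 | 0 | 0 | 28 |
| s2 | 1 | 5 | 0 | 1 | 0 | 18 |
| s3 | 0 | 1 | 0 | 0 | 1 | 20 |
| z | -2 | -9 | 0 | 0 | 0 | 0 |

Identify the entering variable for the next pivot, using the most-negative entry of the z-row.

Negative z-row entries: p: -2, q: -9.
The most negative is -9 in column q, so q enters.

q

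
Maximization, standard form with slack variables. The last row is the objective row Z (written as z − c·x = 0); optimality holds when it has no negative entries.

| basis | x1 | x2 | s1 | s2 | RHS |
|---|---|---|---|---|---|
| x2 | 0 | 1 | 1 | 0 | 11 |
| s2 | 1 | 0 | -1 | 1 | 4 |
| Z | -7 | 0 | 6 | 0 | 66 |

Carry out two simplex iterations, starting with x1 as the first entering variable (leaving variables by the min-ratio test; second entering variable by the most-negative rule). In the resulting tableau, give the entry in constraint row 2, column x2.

Ratio test on column x1 — row 1: entry 0 ≤ 0; row 2: 4/1 = 4. Minimum is 4 at row 2 (s2 leaves); pivot element 1.
Divide row 2 by 1; eliminate column x1 from the other rows.
Second iteration: most negative Z-row entry is -1 in column s1, so s1 enters.
Ratio test on column s1 — row 1: 11/1 = 11; row 2: entry -1 ≤ 0. Minimum is 11 at row 1 (x2 leaves); pivot element 1.
Divide row 1 by 1; eliminate column s1 from the other rows.
After both pivots, the entry at constraint row 2, column x2 is 1.

1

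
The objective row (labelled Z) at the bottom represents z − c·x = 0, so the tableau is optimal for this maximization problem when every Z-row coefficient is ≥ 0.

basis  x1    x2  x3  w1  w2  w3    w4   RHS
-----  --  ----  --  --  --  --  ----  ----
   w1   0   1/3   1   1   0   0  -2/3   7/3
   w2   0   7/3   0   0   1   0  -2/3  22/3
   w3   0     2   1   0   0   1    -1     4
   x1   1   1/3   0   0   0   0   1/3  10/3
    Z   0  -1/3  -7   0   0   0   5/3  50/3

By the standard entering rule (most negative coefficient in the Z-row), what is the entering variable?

Negative Z-row entries: x2: -1/3, x3: -7.
The most negative is -7 in column x3, so x3 enters.

x3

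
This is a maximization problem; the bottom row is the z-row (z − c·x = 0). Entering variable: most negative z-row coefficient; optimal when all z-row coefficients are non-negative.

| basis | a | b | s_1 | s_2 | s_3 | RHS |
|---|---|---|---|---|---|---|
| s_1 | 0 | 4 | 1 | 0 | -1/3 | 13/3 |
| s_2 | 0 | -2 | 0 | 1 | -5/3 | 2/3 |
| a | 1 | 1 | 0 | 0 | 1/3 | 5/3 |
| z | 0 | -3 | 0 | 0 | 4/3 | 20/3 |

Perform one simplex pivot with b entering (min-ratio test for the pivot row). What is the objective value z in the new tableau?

Ratio test on column b — row 1: (13/3)/4 = 13/12; row 2: entry -2 ≤ 0; row 3: (5/3)/1 = 5/3. Minimum is 13/12 at row 1 (s_1 leaves); pivot element 4.
Pivot on row 1; the z-row RHS becomes 20/3 − (-3)·(13/12) = 119/12.

119/12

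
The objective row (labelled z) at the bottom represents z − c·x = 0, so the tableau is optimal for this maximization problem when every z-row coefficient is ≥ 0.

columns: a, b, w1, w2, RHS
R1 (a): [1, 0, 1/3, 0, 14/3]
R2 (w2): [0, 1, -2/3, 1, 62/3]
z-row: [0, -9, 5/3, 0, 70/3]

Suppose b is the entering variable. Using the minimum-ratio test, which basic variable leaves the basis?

Column b entries and ratios — a: 0 ≤ 0, skip; w2: (62/3)/1 = 62/3.
Smallest ratio is 62/3 in the row of w2, so w2 leaves.

w2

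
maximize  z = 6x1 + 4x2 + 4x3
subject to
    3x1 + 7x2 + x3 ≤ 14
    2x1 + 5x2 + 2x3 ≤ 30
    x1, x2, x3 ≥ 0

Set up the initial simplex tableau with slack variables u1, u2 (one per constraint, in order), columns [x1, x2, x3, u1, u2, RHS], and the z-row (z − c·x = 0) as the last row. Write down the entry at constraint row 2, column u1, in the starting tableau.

0

Slack u1 belongs to constraint 1; its column is the unit vector e_1, so the entry in row 2 is 0.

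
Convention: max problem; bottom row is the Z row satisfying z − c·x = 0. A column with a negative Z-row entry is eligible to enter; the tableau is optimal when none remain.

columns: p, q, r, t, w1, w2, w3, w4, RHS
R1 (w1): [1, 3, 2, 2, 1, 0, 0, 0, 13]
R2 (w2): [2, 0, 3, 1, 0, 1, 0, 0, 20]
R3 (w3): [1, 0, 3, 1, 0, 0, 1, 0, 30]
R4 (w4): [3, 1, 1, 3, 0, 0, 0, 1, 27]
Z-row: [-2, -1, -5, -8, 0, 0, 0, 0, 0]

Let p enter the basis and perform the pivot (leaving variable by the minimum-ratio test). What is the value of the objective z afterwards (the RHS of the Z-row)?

18

Ratio test on column p — row 1: 13/1 = 13; row 2: 20/2 = 10; row 3: 30/1 = 30; row 4: 27/3 = 9. Minimum is 9 at row 4 (w4 leaves); pivot element 3.
Pivot on row 4; the Z-row RHS becomes 0 − (-2)·9 = 18.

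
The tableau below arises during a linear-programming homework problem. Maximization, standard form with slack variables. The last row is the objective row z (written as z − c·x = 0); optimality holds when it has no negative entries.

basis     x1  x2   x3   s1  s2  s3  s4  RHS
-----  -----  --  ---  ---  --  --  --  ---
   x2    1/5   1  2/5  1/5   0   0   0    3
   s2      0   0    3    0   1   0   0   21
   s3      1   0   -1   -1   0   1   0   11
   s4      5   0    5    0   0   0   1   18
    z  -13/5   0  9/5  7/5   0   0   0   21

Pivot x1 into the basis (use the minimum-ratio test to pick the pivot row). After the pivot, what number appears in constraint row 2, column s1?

Ratio test on column x1 — row 1: 3/(1/5) = 15; row 2: entry 0 ≤ 0; row 3: 11/1 = 11; row 4: 18/5 = 18/5. Minimum is 18/5 at row 4 (s4 leaves); pivot element 5.
Divide row 4 by 5; eliminate column x1 from the other rows.
Row 2 update in column s1: 0 − 0·0 = 0.

0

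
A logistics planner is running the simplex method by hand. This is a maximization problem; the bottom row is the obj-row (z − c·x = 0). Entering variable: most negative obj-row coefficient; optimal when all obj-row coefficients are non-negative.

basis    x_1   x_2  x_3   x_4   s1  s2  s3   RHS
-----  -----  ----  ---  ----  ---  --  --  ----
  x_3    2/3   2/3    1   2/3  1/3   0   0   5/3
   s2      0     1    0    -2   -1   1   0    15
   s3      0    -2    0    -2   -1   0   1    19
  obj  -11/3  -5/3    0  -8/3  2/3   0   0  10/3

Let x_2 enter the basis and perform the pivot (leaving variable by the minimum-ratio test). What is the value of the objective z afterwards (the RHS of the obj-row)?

15/2

Ratio test on column x_2 — row 1: (5/3)/(2/3) = 5/2; row 2: 15/1 = 15; row 3: entry -2 ≤ 0. Minimum is 5/2 at row 1 (x_3 leaves); pivot element 2/3.
Pivot on row 1; the obj-row RHS becomes 10/3 − (-5/3)·(5/2) = 15/2.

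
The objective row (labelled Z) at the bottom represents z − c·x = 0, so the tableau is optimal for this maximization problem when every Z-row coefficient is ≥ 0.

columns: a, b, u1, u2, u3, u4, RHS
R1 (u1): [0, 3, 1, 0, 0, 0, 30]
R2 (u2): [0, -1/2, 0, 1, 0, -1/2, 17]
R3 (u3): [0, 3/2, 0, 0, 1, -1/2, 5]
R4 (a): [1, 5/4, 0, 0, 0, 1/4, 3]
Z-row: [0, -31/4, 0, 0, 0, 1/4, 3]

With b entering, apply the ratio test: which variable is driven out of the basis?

a

Column b entries and ratios — u1: 30/3 = 10; u2: -1/2 ≤ 0, skip; u3: 5/(3/2) = 10/3; a: 3/(5/4) = 12/5.
Smallest ratio is 12/5 in the row of a, so a leaves.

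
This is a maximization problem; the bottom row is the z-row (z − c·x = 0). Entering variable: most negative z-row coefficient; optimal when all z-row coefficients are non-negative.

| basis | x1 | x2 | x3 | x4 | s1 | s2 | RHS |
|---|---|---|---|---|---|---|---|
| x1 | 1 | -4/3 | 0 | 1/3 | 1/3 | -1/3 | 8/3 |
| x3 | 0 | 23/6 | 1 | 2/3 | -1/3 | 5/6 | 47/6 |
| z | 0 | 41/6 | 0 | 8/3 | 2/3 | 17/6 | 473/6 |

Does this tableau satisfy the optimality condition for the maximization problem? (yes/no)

Every z-row coefficient is ≥ 0, so the tableau is optimal.

yes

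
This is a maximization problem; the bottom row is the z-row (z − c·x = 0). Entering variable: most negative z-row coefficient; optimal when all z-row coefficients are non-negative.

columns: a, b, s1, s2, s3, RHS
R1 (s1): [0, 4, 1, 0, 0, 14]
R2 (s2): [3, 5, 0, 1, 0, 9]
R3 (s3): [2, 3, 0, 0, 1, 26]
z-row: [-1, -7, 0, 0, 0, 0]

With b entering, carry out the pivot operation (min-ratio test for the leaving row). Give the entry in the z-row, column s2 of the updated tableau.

7/5

Ratio test on column b — row 1: 14/4 = 7/2; row 2: 9/5 = 9/5; row 3: 26/3 = 26/3. Minimum is 9/5 at row 2 (s2 leaves); pivot element 5.
Divide row 2 by 5; eliminate column b from the other rows.
z-row update in column s2: 0 − (-7)·(1/5) = 7/5.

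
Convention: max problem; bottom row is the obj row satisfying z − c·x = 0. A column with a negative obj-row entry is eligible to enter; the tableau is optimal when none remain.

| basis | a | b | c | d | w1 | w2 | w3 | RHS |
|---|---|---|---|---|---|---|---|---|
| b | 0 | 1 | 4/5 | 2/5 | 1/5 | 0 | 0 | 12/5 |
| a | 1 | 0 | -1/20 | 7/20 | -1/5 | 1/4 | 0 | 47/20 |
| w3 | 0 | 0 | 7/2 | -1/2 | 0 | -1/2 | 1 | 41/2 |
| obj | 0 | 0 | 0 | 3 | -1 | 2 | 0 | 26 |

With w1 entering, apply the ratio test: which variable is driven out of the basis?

Column w1 entries and ratios — b: (12/5)/(1/5) = 12; a: -1/5 ≤ 0, skip; w3: 0 ≤ 0, skip.
Smallest ratio is 12 in the row of b, so b leaves.

b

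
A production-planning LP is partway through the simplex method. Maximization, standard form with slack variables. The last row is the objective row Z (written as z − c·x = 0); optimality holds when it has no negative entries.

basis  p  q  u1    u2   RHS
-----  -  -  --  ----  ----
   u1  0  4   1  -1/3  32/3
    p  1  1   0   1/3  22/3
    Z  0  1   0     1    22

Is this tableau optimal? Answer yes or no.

Every Z-row coefficient is ≥ 0, so the tableau is optimal.

yes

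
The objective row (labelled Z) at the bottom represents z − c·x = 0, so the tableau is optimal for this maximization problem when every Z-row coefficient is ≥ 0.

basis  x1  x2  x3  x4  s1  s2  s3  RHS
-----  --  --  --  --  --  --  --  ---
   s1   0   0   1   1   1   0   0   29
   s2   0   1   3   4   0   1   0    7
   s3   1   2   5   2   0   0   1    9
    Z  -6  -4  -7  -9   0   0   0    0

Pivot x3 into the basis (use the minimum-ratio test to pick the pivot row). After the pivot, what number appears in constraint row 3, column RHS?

Ratio test on column x3 — row 1: 29/1 = 29; row 2: 7/3 = 7/3; row 3: 9/5 = 9/5. Minimum is 9/5 at row 3 (s3 leaves); pivot element 5.
Divide row 3 by 5; eliminate column x3 from the other rows.
In the new row 3, the RHS entry is the old entry divided by the pivot: 9/5 = 9/5.

9/5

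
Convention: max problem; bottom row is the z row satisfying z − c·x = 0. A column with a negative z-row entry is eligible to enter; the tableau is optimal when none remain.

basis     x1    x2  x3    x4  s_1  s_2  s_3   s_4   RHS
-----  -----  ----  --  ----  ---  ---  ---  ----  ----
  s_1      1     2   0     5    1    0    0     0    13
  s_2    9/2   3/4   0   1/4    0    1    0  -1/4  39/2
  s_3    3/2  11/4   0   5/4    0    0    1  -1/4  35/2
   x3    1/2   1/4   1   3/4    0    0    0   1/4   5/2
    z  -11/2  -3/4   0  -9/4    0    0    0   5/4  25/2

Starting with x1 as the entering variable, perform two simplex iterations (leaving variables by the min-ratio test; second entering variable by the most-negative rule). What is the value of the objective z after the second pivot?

Ratio test on column x1 — row 1: 13/1 = 13; row 2: (39/2)/(9/2) = 13/3; row 3: (35/2)/(3/2) = 35/3; row 4: (5/2)/(1/2) = 5. Minimum is 13/3 at row 2 (s_2 leaves); pivot element 9/2.
Pivot on row 2; the z-row RHS becomes 25/2 − (-11/2)·(13/3) = 109/3.
Next entering variable (most negative z-row entry -35/18): x4.
Ratio test on column x4 — row 1: (26/3)/(89/18) = 156/89; row 2: (13/3)/(1/18) = 78; row 3: 11/(7/6) = 66/7; row 4: (1/3)/(13/18) = 6/13. Minimum is 6/13 at row 4 (x3 leaves); pivot element 13/18.
After the second pivot the z-row RHS is 109/3 − (-35/18)·(6/13) = 484/13.

484/13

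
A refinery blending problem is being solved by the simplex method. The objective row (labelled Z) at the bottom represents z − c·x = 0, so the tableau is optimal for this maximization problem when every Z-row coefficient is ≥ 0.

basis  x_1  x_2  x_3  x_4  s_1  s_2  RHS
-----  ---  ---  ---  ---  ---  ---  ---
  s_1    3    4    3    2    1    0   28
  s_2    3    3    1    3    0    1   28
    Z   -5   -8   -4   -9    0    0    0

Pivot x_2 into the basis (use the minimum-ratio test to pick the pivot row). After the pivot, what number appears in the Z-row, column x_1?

Ratio test on column x_2 — row 1: 28/4 = 7; row 2: 28/3 = 28/3. Minimum is 7 at row 1 (s_1 leaves); pivot element 4.
Divide row 1 by 4; eliminate column x_2 from the other rows.
Z-row update in column x_1: -5 − (-8)·(3/4) = 1.

1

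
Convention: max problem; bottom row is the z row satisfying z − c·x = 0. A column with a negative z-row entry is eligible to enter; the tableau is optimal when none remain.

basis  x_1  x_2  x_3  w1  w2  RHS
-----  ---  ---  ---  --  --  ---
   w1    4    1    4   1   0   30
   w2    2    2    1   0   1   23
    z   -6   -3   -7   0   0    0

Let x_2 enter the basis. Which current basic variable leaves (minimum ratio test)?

Column x_2 entries and ratios — w1: 30/1 = 30; w2: 23/2 = 23/2.
Smallest ratio is 23/2 in the row of w2, so w2 leaves.

w2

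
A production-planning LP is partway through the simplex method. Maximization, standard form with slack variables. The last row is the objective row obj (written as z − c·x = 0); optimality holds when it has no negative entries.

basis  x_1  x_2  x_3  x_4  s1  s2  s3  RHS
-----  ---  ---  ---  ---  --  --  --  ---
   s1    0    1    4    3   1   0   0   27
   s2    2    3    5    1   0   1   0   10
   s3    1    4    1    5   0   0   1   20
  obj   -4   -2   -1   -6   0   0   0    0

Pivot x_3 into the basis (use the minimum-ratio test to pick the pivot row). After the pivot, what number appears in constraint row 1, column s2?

Ratio test on column x_3 — row 1: 27/4 = 27/4; row 2: 10/5 = 2; row 3: 20/1 = 20. Minimum is 2 at row 2 (s2 leaves); pivot element 5.
Divide row 2 by 5; eliminate column x_3 from the other rows.
Row 1 update in column s2: 0 − 4·(1/5) = -4/5.

-4/5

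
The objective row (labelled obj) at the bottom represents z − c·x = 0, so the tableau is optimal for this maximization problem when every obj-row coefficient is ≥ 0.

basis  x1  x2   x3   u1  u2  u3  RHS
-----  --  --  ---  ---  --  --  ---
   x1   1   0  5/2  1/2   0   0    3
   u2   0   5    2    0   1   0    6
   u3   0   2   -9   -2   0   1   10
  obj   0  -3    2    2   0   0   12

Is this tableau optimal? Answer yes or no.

no

The obj-row has a negative entry -3 in column x2, so it is not optimal.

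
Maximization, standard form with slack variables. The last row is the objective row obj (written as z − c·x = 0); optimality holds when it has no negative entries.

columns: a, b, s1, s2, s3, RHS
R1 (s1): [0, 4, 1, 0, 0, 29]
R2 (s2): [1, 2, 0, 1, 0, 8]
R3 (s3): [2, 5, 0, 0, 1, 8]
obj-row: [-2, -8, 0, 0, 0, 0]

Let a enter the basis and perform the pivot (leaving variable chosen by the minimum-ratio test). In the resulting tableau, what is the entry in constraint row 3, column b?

Ratio test on column a — row 1: entry 0 ≤ 0; row 2: 8/1 = 8; row 3: 8/2 = 4. Minimum is 4 at row 3 (s3 leaves); pivot element 2.
Divide row 3 by 2; eliminate column a from the other rows.
In the new row 3, the b entry is the old entry divided by the pivot: 5/2 = 5/2.

5/2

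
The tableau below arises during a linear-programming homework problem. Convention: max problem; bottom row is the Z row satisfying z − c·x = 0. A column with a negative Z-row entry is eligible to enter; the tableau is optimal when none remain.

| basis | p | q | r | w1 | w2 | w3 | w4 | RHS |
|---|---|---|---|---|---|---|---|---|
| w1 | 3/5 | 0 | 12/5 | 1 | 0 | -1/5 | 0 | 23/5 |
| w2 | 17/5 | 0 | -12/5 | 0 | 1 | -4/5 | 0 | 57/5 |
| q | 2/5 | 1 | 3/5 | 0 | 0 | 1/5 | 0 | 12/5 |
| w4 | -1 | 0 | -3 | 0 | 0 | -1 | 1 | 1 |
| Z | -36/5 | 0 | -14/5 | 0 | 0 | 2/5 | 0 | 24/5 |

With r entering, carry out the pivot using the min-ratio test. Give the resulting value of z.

Ratio test on column r — row 1: (23/5)/(12/5) = 23/12; row 2: entry -12/5 ≤ 0; row 3: (12/5)/(3/5) = 4; row 4: entry -3 ≤ 0. Minimum is 23/12 at row 1 (w1 leaves); pivot element 12/5.
Pivot on row 1; the Z-row RHS becomes 24/5 − (-14/5)·(23/12) = 61/6.

61/6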